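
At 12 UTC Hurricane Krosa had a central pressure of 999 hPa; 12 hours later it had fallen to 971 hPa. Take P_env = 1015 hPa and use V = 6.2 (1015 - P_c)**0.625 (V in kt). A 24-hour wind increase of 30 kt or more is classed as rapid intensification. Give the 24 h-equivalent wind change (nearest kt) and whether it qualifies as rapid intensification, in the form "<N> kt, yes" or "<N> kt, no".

62 kt, yes

V₁: ΔP = 16, V ≈ 6.2 × 16^0.625 ≈ 35.07 kt.
V₂: ΔP = 44, V ≈ 6.2 × 44^0.625 ≈ 66.00 kt.
ΔV over 12 h = 30.93 kt → 24 h equivalent = 30.93 × 24/12 ≈ 61.86 kt.
62 kt ≥ 30 kt ⇒ rapid intensification.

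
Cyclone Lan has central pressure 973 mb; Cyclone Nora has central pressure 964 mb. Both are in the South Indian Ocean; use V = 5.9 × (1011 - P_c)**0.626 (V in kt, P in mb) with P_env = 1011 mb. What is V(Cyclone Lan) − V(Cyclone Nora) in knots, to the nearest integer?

Cyclone Lan: ΔP = 38; V ≈ 5.9 × 38^0.626 ≈ 57.52 kt.
Cyclone Nora: ΔP = 47; V ≈ 5.9 × 47^0.626 ≈ 65.70 kt.
Difference ≈ 57.52 − 65.70 = -8.18 → -8 kt.

-8 kt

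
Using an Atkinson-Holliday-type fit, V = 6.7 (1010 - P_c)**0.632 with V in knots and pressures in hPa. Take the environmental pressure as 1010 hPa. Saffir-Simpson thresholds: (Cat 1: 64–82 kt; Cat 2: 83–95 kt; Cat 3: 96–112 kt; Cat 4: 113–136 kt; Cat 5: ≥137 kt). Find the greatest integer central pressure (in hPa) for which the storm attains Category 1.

Category 1 begins at V = 64 kt.
Required ΔP = (64/6.7)^(1/0.632) = 9.552^1.582 ≈ 35.55 hPa.
P_c ≤ 1010 − 35.55 = 974.45, so the highest integer P_c is 974 hPa.

974 hPa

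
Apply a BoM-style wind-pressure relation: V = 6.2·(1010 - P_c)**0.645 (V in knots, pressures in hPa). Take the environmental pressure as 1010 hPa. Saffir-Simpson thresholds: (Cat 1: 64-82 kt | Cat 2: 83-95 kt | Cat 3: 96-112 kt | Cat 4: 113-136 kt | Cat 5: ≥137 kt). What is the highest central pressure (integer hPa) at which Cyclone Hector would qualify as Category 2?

Category 2 begins at V = 83 kt.
Required ΔP = (83/6.2)^(1/0.645) = 13.387^1.550 ≈ 55.82 hPa.
P_c ≤ 1010 − 55.82 = 954.18, so the highest integer P_c is 954 hPa.

954 hPa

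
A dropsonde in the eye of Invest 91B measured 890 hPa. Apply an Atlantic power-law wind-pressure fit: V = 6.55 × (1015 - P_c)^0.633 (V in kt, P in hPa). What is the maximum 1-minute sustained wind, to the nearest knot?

139 kt

ΔP = 1015 − 890 = 125 hPa.
125^0.633 ≈ 21.249.
V ≈ 6.55 × 21.249 ≈ 139.2 kt.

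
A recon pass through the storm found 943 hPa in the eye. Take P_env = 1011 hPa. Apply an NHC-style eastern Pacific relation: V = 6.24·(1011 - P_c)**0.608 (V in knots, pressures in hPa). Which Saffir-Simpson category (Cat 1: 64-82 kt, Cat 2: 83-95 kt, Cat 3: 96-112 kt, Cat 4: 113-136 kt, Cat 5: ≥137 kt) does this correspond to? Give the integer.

ΔP = 1011 − 943 = 68 hPa.
V ≈ 6.24 × 68^0.608 = 6.24 × 13.01 ≈ 81 kt.
81 kt falls in the Category 1 band.

1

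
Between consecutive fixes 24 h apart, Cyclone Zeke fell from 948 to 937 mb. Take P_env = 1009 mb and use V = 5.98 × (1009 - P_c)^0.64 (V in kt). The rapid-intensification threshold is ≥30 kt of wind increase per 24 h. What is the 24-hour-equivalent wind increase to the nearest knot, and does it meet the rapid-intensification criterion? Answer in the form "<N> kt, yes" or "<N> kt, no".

V₁: ΔP = 61, V ≈ 5.98 × 61^0.64 ≈ 83.04 kt.
V₂: ΔP = 72, V ≈ 5.98 × 72^0.64 ≈ 92.34 kt.
ΔV over 24 h = 9.30 kt → 24 h equivalent = 9.30 × 24/24 ≈ 9.30 kt.
9 kt < 30 kt ⇒ not rapid intensification.

9 kt, no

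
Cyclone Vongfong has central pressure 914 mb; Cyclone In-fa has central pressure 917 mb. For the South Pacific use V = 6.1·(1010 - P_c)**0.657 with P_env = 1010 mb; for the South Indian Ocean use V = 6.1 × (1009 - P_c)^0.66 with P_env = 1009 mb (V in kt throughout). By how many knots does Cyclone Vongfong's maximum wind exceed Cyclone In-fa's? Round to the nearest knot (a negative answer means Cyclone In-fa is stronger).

Cyclone Vongfong: ΔP = 96; V ≈ 6.1 × 96^0.657 ≈ 122.37 kt.
Cyclone In-fa: ΔP = 92; V ≈ 6.1 × 92^0.66 ≈ 120.62 kt.
Difference ≈ 122.37 − 120.62 = 1.75 → 2 kt.

2 kt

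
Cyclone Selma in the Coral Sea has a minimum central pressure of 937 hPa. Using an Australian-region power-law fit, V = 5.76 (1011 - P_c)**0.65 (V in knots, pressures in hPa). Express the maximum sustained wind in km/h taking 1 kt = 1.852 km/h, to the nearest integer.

ΔP = 1011 − 937 = 74 hPa.
V ≈ 5.76 × 74^0.65 = 5.76 × 16.406 ≈ 94.498 kt.
94.498 × 1.852 ≈ 175.01 km/h → 175 km/h.

175 km/h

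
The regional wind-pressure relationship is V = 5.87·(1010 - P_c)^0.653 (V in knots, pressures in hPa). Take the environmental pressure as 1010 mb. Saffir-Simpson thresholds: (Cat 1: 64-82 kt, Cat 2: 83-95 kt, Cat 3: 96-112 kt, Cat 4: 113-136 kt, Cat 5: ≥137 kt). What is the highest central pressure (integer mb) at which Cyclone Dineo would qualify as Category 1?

971 mb

Category 1 begins at V = 64 kt.
Required ΔP = (64/5.87)^(1/0.653) = 10.903^1.531 ≈ 38.80 mb.
P_c ≤ 1010 − 38.80 = 971.20, so the highest integer P_c is 971 mb.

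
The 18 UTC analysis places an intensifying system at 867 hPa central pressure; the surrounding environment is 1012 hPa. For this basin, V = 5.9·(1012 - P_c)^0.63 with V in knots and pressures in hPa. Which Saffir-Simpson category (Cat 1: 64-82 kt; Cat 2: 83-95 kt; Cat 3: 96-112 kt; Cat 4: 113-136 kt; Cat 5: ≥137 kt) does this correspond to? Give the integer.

ΔP = 1012 − 867 = 145 hPa.
V ≈ 5.9 × 145^0.63 = 5.9 × 23.00 ≈ 136 kt.
136 kt falls in the Category 4 band.

4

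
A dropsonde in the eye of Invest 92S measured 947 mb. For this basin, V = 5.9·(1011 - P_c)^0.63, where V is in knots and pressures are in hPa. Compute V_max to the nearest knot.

ΔP = 1011 − 947 = 64 mb.
64^0.63 ≈ 13.737.
V ≈ 5.9 × 13.737 ≈ 81.0 kt.

81 kt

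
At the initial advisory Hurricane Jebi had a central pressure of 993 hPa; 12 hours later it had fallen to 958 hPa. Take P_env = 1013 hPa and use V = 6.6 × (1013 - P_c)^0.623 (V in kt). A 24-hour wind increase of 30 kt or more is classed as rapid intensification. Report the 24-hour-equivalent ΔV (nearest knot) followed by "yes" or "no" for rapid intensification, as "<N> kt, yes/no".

V₁: ΔP = 20, V ≈ 6.6 × 20^0.623 ≈ 42.67 kt.
V₂: ΔP = 55, V ≈ 6.6 × 55^0.623 ≈ 80.13 kt.
ΔV over 12 h = 37.46 kt → 24 h equivalent = 37.46 × 24/12 ≈ 74.92 kt.
75 kt ≥ 30 kt ⇒ rapid intensification.

75 kt, yes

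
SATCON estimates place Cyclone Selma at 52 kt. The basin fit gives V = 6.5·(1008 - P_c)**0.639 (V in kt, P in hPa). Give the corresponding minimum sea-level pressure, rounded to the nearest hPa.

982 hPa

ΔP = (V / 6.5)^(1/0.639) = (52/6.5)^1.565.
52/6.5 = 8.000; 8.000^1.565 ≈ 25.90 hPa.
P_c = 1008 − 25.90 = 982.10 ≈ 982 hPa.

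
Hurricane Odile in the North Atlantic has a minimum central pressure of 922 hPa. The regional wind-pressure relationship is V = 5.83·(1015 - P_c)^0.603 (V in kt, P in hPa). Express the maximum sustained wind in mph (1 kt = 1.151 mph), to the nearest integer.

103 mph

ΔP = 1015 − 922 = 93 hPa.
V ≈ 5.83 × 93^0.603 = 5.83 × 15.381 ≈ 89.673 kt.
89.673 × 1.151 ≈ 103.21 mph → 103 mph.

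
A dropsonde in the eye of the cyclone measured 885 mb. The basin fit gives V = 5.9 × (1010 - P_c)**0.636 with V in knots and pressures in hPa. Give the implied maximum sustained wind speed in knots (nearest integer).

127 kt

ΔP = 1010 − 885 = 125 mb.
125^0.636 ≈ 21.559.
V ≈ 5.9 × 21.559 ≈ 127.2 kt.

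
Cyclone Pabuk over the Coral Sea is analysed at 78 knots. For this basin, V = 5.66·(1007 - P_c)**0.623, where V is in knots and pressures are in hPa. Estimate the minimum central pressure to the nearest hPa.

940 hPa

ΔP = (V / 5.66)^(1/0.623) = (78/5.66)^1.605.
78/5.66 = 13.781; 13.781^1.605 ≈ 67.41 hPa.
P_c = 1007 − 67.41 = 939.59 ≈ 940 hPa.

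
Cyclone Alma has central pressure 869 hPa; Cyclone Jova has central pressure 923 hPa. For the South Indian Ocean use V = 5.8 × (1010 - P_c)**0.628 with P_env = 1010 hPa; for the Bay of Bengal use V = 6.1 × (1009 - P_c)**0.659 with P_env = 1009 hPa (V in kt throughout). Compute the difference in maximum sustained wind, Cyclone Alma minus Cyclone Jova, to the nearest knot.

Cyclone Alma: ΔP = 141; V ≈ 5.8 × 141^0.628 ≈ 129.76 kt.
Cyclone Jova: ΔP = 86; V ≈ 6.1 × 86^0.659 ≈ 114.86 kt.
Difference ≈ 129.76 − 114.86 = 14.90 → 15 kt.

15 kt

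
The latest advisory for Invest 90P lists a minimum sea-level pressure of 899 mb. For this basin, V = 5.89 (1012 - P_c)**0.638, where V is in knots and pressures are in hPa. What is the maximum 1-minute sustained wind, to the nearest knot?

ΔP = 1012 − 899 = 113 mb.
113^0.638 ≈ 20.411.
V ≈ 5.89 × 20.411 ≈ 120.2 kt.

120 kt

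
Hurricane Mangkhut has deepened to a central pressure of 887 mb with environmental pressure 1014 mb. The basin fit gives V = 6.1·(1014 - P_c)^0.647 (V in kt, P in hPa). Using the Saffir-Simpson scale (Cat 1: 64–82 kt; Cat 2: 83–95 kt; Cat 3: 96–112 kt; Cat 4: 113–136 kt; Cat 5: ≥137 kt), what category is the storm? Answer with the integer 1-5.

5

ΔP = 1014 − 887 = 127 mb.
V ≈ 6.1 × 127^0.647 = 6.1 × 22.97 ≈ 140 kt.
140 kt falls in the Category 5 band.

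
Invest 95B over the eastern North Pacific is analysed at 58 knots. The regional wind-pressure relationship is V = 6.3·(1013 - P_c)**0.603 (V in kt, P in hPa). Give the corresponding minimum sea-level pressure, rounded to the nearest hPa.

973 hPa

ΔP = (V / 6.3)^(1/0.603) = (58/6.3)^1.658.
58/6.3 = 9.206; 9.206^1.658 ≈ 39.70 hPa.
P_c = 1013 − 39.70 = 973.30 ≈ 973 hPa.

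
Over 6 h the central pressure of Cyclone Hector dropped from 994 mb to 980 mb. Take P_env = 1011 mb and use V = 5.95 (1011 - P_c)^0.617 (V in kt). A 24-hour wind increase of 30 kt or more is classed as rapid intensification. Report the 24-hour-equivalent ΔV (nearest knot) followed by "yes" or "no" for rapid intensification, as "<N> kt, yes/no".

V₁: ΔP = 17, V ≈ 5.95 × 17^0.617 ≈ 34.17 kt.
V₂: ΔP = 31, V ≈ 5.95 × 31^0.617 ≈ 49.51 kt.
ΔV over 6 h = 15.34 kt → 24 h equivalent = 15.34 × 24/6 ≈ 61.36 kt.
61 kt ≥ 30 kt ⇒ rapid intensification.

61 kt, yes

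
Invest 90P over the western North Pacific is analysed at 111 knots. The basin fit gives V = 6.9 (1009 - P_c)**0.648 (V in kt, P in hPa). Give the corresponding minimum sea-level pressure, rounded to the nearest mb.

936 mb

ΔP = (V / 6.9)^(1/0.648) = (111/6.9)^1.543.
111/6.9 = 16.087; 16.087^1.543 ≈ 72.75 mb.
P_c = 1009 − 72.75 = 936.25 ≈ 936 mb.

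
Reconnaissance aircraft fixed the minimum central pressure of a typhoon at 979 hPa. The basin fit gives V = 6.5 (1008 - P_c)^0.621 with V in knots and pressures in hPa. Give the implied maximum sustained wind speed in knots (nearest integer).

53 kt

ΔP = 1008 − 979 = 29 hPa.
29^0.621 ≈ 8.094.
V ≈ 6.5 × 8.094 ≈ 52.6 kt.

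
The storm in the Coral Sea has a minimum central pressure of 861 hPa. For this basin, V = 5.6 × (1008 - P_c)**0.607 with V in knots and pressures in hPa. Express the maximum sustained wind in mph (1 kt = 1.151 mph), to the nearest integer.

133 mph

ΔP = 1008 − 861 = 147 hPa.
V ≈ 5.6 × 147^0.607 = 5.6 × 20.681 ≈ 115.811 kt.
115.811 × 1.151 ≈ 133.30 mph → 133 mph.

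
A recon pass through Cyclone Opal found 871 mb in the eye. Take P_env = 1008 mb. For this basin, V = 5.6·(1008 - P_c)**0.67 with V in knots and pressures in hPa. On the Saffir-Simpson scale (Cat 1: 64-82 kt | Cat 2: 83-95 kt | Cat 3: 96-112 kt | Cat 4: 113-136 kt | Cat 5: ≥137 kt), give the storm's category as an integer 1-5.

ΔP = 1008 − 871 = 137 mb.
V ≈ 5.6 × 137^0.67 = 5.6 × 27.01 ≈ 151 kt.
151 kt falls in the Category 5 band.

5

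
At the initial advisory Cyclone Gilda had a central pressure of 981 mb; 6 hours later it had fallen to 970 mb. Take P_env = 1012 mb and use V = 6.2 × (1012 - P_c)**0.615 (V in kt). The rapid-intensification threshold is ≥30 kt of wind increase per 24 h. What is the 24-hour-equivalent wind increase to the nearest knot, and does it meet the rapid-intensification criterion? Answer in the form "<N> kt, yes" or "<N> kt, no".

42 kt, yes

V₁: ΔP = 31, V ≈ 6.2 × 31^0.615 ≈ 51.24 kt.
V₂: ΔP = 42, V ≈ 6.2 × 42^0.615 ≈ 61.76 kt.
ΔV over 6 h = 10.52 kt → 24 h equivalent = 10.52 × 24/6 ≈ 42.08 kt.
42 kt ≥ 30 kt ⇒ rapid intensification.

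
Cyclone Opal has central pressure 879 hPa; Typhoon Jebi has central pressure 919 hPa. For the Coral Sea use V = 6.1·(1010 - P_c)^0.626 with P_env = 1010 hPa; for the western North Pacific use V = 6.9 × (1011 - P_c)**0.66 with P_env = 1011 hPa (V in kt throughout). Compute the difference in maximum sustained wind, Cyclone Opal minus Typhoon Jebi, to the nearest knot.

-7 kt

Cyclone Opal: ΔP = 131; V ≈ 6.1 × 131^0.626 ≈ 129.05 kt.
Typhoon Jebi: ΔP = 92; V ≈ 6.9 × 92^0.66 ≈ 136.44 kt.
Difference ≈ 129.05 − 136.44 = -7.39 → -7 kt.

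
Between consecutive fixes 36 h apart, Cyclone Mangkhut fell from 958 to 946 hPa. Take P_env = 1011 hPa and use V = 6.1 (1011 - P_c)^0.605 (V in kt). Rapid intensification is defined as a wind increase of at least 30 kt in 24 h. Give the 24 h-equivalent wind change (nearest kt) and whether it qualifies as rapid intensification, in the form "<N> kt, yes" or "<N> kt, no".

6 kt, no

V₁: ΔP = 53, V ≈ 6.1 × 53^0.605 ≈ 67.38 kt.
V₂: ΔP = 65, V ≈ 6.1 × 65^0.605 ≈ 76.23 kt.
ΔV over 36 h = 8.85 kt → 24 h equivalent = 8.85 × 24/36 ≈ 5.90 kt.
6 kt < 30 kt ⇒ not rapid intensification.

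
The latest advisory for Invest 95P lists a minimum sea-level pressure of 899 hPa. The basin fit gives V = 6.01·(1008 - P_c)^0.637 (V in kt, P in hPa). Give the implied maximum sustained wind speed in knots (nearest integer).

119 kt

ΔP = 1008 − 899 = 109 hPa.
109^0.637 ≈ 19.854.
V ≈ 6.01 × 19.854 ≈ 119.3 kt.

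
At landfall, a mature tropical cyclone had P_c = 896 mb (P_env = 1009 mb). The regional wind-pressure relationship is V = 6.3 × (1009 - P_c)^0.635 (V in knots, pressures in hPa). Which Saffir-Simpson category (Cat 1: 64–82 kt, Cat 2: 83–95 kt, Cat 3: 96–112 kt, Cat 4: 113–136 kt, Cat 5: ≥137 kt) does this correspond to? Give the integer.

4

ΔP = 1009 − 896 = 113 mb.
V ≈ 6.3 × 113^0.635 = 6.3 × 20.12 ≈ 127 kt.
127 kt falls in the Category 4 band.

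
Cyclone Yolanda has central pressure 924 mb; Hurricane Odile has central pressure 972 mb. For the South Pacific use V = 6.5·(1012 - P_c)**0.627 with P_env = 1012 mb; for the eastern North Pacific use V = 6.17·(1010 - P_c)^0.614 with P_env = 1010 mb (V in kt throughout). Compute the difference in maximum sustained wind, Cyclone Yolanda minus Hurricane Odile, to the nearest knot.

Cyclone Yolanda: ΔP = 88; V ≈ 6.5 × 88^0.627 ≈ 107.67 kt.
Hurricane Odile: ΔP = 38; V ≈ 6.17 × 38^0.614 ≈ 57.58 kt.
Difference ≈ 107.67 − 57.58 = 50.09 → 50 kt.

50 kt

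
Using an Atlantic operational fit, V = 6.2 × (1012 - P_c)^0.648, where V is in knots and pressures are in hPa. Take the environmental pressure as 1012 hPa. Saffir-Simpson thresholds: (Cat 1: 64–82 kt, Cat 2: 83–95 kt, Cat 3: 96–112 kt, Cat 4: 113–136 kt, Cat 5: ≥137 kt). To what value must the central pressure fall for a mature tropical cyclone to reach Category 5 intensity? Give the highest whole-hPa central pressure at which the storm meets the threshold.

Category 5 begins at V = 137 kt.
Required ΔP = (137/6.2)^(1/0.648) = 22.097^1.543 ≈ 118.74 hPa.
P_c ≤ 1012 − 118.74 = 893.26, so the highest integer P_c is 893 hPa.

893 hPa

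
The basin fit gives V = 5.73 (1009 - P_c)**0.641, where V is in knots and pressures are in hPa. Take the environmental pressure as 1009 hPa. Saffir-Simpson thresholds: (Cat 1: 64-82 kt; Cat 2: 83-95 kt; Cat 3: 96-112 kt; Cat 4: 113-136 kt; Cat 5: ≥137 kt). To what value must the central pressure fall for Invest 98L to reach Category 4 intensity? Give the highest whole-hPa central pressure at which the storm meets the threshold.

Category 4 begins at V = 113 kt.
Required ΔP = (113/5.73)^(1/0.641) = 19.721^1.560 ≈ 104.75 hPa.
P_c ≤ 1009 − 104.75 = 904.25, so the highest integer P_c is 904 hPa.

904 hPa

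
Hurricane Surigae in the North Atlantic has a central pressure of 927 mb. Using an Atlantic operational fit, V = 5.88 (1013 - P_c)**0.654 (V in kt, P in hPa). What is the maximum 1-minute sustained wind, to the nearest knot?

108 kt

ΔP = 1013 − 927 = 86 mb.
86^0.654 ≈ 18.415.
V ≈ 5.88 × 18.415 ≈ 108.3 kt.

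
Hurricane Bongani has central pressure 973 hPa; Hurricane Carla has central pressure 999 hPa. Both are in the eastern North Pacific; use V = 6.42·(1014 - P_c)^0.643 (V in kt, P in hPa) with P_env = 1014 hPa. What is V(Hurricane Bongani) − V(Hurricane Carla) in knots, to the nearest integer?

Hurricane Bongani: ΔP = 41; V ≈ 6.42 × 41^0.643 ≈ 69.91 kt.
Hurricane Carla: ΔP = 15; V ≈ 6.42 × 15^0.643 ≈ 36.62 kt.
Difference ≈ 69.91 − 36.62 = 33.29 → 33 kt.

33 kt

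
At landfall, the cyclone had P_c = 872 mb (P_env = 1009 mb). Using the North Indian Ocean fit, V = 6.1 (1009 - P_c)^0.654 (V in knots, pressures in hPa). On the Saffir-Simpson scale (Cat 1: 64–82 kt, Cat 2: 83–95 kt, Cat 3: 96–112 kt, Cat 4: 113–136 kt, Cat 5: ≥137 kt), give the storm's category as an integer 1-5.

5

ΔP = 1009 − 872 = 137 mb.
V ≈ 6.1 × 137^0.654 = 6.1 × 24.97 ≈ 152 kt.
152 kt falls in the Category 5 band.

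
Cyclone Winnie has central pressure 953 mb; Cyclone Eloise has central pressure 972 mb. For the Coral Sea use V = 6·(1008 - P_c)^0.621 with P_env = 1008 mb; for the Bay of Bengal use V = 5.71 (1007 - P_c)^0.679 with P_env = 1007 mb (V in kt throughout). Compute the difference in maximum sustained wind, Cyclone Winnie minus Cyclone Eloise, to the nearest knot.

8 kt

Cyclone Winnie: ΔP = 55; V ≈ 6 × 55^0.621 ≈ 72.26 kt.
Cyclone Eloise: ΔP = 35; V ≈ 5.71 × 35^0.679 ≈ 63.83 kt.
Difference ≈ 72.26 − 63.83 = 8.43 → 8 kt.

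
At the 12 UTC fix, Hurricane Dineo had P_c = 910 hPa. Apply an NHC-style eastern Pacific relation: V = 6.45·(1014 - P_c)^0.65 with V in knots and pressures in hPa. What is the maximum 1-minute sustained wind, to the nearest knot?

ΔP = 1014 − 910 = 104 hPa.
104^0.65 ≈ 20.468.
V ≈ 6.45 × 20.468 ≈ 132.0 kt.

132 kt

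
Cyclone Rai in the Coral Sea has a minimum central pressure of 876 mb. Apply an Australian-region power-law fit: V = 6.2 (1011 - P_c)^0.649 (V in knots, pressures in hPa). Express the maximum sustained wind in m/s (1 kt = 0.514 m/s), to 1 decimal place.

76.9 m/s

ΔP = 1011 − 876 = 135 mb.
V ≈ 6.2 × 135^0.649 = 6.2 × 24.132 ≈ 149.616 kt.
149.616 × 0.514 ≈ 76.90 m/s → 76.9 m/s.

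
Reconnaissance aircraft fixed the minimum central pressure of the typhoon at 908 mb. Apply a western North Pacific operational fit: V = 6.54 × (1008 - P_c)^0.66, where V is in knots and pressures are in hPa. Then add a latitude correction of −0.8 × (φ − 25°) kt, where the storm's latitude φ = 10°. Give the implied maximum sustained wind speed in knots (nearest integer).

ΔP = 1008 − 908 = 100 mb.
100^0.66 ≈ 20.893.
V ≈ 6.54 × 20.893 ≈ 136.6 kt.
Latitude correction: −0.8 × (10 − 25) = 12 kt.
Corrected V ≈ 148.6 kt → 149 kt.

149 kt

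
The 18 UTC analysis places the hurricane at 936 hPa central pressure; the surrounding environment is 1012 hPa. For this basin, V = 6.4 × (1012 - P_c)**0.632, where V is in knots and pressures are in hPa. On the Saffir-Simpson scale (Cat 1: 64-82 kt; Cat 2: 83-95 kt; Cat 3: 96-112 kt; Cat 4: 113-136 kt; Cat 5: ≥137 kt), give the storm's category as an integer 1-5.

ΔP = 1012 − 936 = 76 hPa.
V ≈ 6.4 × 76^0.632 = 6.4 × 15.44 ≈ 99 kt.
99 kt falls in the Category 3 band.

3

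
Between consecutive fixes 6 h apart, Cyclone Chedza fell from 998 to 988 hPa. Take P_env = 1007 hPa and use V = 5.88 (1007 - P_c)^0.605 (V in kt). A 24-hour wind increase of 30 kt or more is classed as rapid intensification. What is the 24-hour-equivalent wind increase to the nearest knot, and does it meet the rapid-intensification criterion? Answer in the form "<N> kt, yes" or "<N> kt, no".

V₁: ΔP = 9, V ≈ 5.88 × 9^0.605 ≈ 22.22 kt.
V₂: ΔP = 19, V ≈ 5.88 × 19^0.605 ≈ 34.92 kt.
ΔV over 6 h = 12.70 kt → 24 h equivalent = 12.70 × 24/6 ≈ 50.80 kt.
51 kt ≥ 30 kt ⇒ rapid intensification.

51 kt, yes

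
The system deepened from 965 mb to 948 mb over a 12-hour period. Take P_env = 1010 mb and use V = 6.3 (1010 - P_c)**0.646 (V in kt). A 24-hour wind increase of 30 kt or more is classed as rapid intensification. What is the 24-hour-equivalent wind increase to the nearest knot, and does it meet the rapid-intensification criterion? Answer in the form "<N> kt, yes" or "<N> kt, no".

34 kt, yes

V₁: ΔP = 45, V ≈ 6.3 × 45^0.646 ≈ 73.67 kt.
V₂: ΔP = 62, V ≈ 6.3 × 62^0.646 ≈ 90.62 kt.
ΔV over 12 h = 16.95 kt → 24 h equivalent = 16.95 × 24/12 ≈ 33.90 kt.
34 kt ≥ 30 kt ⇒ rapid intensification.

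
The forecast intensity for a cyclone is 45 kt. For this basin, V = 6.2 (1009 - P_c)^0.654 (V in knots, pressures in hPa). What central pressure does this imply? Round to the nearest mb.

ΔP = (V / 6.2)^(1/0.654) = (45/6.2)^1.529.
45/6.2 = 7.258; 7.258^1.529 ≈ 20.71 mb.
P_c = 1009 − 20.71 = 988.29 ≈ 988 mb.

988 mb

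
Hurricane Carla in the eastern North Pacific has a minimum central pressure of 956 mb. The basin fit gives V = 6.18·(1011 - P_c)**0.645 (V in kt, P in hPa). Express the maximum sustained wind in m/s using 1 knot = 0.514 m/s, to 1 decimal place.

42.1 m/s

ΔP = 1011 − 956 = 55 mb.
V ≈ 6.18 × 55^0.645 = 6.18 × 13.260 ≈ 81.945 kt.
81.945 × 0.514 ≈ 42.12 m/s → 42.1 m/s.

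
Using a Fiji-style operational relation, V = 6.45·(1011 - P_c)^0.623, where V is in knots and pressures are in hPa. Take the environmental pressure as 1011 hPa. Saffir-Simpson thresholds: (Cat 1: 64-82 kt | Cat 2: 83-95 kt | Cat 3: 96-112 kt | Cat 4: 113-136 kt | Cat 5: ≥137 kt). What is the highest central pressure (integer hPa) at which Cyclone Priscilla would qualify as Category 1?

971 hPa

Category 1 begins at V = 64 kt.
Required ΔP = (64/6.45)^(1/0.623) = 9.922^1.605 ≈ 39.78 hPa.
P_c ≤ 1011 − 39.78 = 971.22, so the highest integer P_c is 971 hPa.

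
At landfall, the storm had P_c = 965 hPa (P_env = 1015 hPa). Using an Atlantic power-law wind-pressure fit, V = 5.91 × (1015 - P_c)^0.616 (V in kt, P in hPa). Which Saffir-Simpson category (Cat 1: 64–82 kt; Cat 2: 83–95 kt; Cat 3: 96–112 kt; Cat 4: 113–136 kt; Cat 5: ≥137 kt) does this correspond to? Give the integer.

ΔP = 1015 − 965 = 50 hPa.
V ≈ 5.91 × 50^0.616 = 5.91 × 11.13 ≈ 66 kt.
66 kt falls in the Category 1 band.

1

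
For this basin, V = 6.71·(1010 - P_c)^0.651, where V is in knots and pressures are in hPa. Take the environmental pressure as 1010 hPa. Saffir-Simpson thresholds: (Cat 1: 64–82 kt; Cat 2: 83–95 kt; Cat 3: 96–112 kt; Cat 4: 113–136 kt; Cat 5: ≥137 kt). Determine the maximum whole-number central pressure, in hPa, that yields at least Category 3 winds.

950 hPa

Category 3 begins at V = 96 kt.
Required ΔP = (96/6.71)^(1/0.651) = 14.307^1.536 ≈ 59.57 hPa.
P_c ≤ 1010 − 59.57 = 950.43, so the highest integer P_c is 950 hPa.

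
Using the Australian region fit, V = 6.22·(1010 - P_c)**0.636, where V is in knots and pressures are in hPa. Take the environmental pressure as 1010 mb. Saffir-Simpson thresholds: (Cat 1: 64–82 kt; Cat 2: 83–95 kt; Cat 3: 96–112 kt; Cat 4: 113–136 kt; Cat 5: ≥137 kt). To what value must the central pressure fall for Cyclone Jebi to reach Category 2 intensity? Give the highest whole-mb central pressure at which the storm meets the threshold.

951 mb

Category 2 begins at V = 83 kt.
Required ΔP = (83/6.22)^(1/0.636) = 13.344^1.572 ≈ 58.79 mb.
P_c ≤ 1010 − 58.79 = 951.21, so the highest integer P_c is 951 mb.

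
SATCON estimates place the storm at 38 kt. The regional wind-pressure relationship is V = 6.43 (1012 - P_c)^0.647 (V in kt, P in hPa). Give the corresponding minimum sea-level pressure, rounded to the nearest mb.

996 mb

ΔP = (V / 6.43)^(1/0.647) = (38/6.43)^1.546.
38/6.43 = 5.910; 5.910^1.546 ≈ 15.58 mb.
P_c = 1012 − 15.58 = 996.42 ≈ 996 mb.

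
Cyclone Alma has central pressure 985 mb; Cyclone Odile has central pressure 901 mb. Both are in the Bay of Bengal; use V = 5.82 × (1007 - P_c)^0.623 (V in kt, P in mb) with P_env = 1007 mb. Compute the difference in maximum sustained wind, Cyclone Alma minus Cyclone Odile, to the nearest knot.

-66 kt

Cyclone Alma: ΔP = 22; V ≈ 5.82 × 22^0.623 ≈ 39.93 kt.
Cyclone Odile: ΔP = 106; V ≈ 5.82 × 106^0.623 ≈ 106.34 kt.
Difference ≈ 39.93 − 106.34 = -66.41 → -66 kt.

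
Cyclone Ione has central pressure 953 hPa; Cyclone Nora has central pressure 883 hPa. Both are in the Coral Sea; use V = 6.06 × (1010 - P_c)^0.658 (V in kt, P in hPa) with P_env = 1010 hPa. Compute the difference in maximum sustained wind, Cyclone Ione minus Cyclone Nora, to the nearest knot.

-60 kt

Cyclone Ione: ΔP = 57; V ≈ 6.06 × 57^0.658 ≈ 86.66 kt.
Cyclone Nora: ΔP = 127; V ≈ 6.06 × 127^0.658 ≈ 146.82 kt.
Difference ≈ 86.66 − 146.82 = -60.16 → -60 kt.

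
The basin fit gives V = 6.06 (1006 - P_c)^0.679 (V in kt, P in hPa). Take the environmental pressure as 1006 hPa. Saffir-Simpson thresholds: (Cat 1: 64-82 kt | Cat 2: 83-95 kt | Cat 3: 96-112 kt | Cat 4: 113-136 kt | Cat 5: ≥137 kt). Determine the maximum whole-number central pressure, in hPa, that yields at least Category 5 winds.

907 hPa

Category 5 begins at V = 137 kt.
Required ΔP = (137/6.06)^(1/0.679) = 22.607^1.473 ≈ 98.74 hPa.
P_c ≤ 1006 − 98.74 = 907.26, so the highest integer P_c is 907 hPa.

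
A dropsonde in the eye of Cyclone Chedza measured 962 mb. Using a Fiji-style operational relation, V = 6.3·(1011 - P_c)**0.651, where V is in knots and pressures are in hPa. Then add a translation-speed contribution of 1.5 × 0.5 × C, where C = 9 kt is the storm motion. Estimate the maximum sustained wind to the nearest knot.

ΔP = 1011 − 962 = 49 mb.
49^0.651 ≈ 12.598.
V ≈ 6.3 × 12.598 ≈ 79.4 kt.
Translation term: 1.5 × 0.5 × 9 = 6.75 kt.
Corrected V ≈ 86.15 kt → 86 kt.

86 kt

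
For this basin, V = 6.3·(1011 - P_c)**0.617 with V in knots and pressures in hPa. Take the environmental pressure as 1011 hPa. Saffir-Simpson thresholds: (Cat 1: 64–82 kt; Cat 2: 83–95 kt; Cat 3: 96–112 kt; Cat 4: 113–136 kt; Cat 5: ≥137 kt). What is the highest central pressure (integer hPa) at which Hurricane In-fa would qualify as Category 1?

968 hPa

Category 1 begins at V = 64 kt.
Required ΔP = (64/6.3)^(1/0.617) = 10.159^1.621 ≈ 42.84 hPa.
P_c ≤ 1011 − 42.84 = 968.16, so the highest integer P_c is 968 hPa.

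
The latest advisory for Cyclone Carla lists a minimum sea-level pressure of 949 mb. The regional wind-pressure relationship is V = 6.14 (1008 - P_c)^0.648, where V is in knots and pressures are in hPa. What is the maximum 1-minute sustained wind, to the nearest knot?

ΔP = 1008 − 949 = 59 mb.
59^0.648 ≈ 14.045.
V ≈ 6.14 × 14.045 ≈ 86.2 kt.

86 kt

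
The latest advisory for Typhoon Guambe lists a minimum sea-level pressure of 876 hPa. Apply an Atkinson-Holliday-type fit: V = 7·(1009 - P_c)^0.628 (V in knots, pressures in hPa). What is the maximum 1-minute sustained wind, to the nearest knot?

ΔP = 1009 − 876 = 133 hPa.
133^0.628 ≈ 21.566.
V ≈ 7 × 21.566 ≈ 151.0 kt.

151 kt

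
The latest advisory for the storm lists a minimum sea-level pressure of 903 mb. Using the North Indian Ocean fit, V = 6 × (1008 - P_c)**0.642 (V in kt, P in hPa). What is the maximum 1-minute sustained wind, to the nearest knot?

119 kt

ΔP = 1008 − 903 = 105 mb.
105^0.642 ≈ 19.843.
V ≈ 6 × 19.843 ≈ 119.1 kt.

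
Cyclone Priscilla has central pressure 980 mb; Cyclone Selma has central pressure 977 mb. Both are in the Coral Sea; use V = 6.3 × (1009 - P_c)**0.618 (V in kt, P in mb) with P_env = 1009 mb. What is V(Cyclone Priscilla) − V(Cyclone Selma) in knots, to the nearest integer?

-3 kt

Cyclone Priscilla: ΔP = 29; V ≈ 6.3 × 29^0.618 ≈ 50.48 kt.
Cyclone Selma: ΔP = 32; V ≈ 6.3 × 32^0.618 ≈ 53.64 kt.
Difference ≈ 50.48 − 53.64 = -3.16 → -3 kt.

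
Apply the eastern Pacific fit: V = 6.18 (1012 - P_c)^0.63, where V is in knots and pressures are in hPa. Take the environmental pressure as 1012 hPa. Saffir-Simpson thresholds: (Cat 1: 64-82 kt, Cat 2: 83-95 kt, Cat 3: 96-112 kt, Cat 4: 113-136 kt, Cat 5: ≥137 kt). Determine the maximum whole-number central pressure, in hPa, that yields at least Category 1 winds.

971 hPa

Category 1 begins at V = 64 kt.
Required ΔP = (64/6.18)^(1/0.63) = 10.356^1.587 ≈ 40.87 hPa.
P_c ≤ 1012 − 40.87 = 971.13, so the highest integer P_c is 971 hPa.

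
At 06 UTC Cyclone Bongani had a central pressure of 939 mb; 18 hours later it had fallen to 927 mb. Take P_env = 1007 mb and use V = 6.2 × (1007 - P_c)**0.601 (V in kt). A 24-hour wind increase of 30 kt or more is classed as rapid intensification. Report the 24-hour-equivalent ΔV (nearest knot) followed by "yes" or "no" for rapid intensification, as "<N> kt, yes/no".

11 kt, no

V₁: ΔP = 68, V ≈ 6.2 × 68^0.601 ≈ 78.29 kt.
V₂: ΔP = 80, V ≈ 6.2 × 80^0.601 ≈ 86.33 kt.
ΔV over 18 h = 8.04 kt → 24 h equivalent = 8.04 × 24/18 ≈ 10.72 kt.
11 kt < 30 kt ⇒ not rapid intensification.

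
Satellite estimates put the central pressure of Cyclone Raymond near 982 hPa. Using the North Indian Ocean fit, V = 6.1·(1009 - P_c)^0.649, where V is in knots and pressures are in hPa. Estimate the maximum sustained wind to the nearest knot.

ΔP = 1009 − 982 = 27 hPa.
27^0.649 ≈ 8.491.
V ≈ 6.1 × 8.491 ≈ 51.8 kt.

52 kt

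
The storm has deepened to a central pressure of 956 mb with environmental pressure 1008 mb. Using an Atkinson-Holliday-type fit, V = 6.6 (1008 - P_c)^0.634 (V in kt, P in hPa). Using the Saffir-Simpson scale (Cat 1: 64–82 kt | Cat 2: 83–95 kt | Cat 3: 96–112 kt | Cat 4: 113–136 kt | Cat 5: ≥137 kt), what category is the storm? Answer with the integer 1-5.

1

ΔP = 1008 − 956 = 52 mb.
V ≈ 6.6 × 52^0.634 = 6.6 × 12.24 ≈ 81 kt.
81 kt falls in the Category 1 band.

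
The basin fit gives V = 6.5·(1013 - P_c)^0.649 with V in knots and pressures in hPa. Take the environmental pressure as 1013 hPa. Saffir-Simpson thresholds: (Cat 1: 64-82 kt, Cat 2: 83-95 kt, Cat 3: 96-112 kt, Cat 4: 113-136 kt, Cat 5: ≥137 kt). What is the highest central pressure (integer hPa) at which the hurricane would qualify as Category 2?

Category 2 begins at V = 83 kt.
Required ΔP = (83/6.5)^(1/0.649) = 12.769^1.541 ≈ 50.63 hPa.
P_c ≤ 1013 − 50.63 = 962.37, so the highest integer P_c is 962 hPa.

962 hPa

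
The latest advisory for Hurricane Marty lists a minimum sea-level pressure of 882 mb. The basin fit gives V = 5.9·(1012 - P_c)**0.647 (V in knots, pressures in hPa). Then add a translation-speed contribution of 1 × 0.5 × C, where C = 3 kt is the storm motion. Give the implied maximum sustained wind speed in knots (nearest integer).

ΔP = 1012 − 882 = 130 mb.
130^0.647 ≈ 23.320.
V ≈ 5.9 × 23.320 ≈ 137.6 kt.
Translation term: 1 × 0.5 × 3 = 1.5 kt.
Corrected V ≈ 139.1 kt → 139 kt.

139 kt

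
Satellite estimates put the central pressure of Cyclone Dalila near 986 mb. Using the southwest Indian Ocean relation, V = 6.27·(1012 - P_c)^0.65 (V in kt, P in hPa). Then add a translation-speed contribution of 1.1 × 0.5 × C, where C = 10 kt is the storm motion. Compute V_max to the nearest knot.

58 kt

ΔP = 1012 − 986 = 26 mb.
26^0.65 ≈ 8.313.
V ≈ 6.27 × 8.313 ≈ 52.1 kt.
Translation term: 1.1 × 0.5 × 10 = 5.5 kt.
Corrected V ≈ 57.6 kt → 58 kt.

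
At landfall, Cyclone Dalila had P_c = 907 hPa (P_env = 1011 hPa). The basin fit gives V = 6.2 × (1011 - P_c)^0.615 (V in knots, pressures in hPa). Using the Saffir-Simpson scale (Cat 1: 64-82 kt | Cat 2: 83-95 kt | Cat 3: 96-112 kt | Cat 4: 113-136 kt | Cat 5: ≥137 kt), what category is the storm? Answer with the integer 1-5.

ΔP = 1011 − 907 = 104 hPa.
V ≈ 6.2 × 104^0.615 = 6.2 × 17.40 ≈ 108 kt.
108 kt falls in the Category 3 band.

3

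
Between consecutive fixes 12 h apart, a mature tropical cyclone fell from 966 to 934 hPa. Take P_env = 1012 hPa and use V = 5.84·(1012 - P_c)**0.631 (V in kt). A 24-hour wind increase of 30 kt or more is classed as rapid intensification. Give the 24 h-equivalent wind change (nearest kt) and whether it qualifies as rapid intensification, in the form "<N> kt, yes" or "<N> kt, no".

52 kt, yes

V₁: ΔP = 46, V ≈ 5.84 × 46^0.631 ≈ 65.41 kt.
V₂: ΔP = 78, V ≈ 5.84 × 78^0.631 ≈ 91.27 kt.
ΔV over 12 h = 25.86 kt → 24 h equivalent = 25.86 × 24/12 ≈ 51.72 kt.
52 kt ≥ 30 kt ⇒ rapid intensification.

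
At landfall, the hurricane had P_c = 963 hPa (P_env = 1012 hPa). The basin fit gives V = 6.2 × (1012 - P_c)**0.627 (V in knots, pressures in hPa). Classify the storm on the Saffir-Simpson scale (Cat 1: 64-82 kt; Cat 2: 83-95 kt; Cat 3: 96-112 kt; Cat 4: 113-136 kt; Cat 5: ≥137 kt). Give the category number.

1

ΔP = 1012 − 963 = 49 hPa.
V ≈ 6.2 × 49^0.627 = 6.2 × 11.48 ≈ 71 kt.
71 kt falls in the Category 1 band.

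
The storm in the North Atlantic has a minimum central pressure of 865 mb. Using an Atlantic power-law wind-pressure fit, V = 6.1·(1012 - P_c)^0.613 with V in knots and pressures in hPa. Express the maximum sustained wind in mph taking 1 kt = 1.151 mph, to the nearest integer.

ΔP = 1012 − 865 = 147 mb.
V ≈ 6.1 × 147^0.613 = 6.1 × 21.309 ≈ 129.986 kt.
129.986 × 1.151 ≈ 149.61 mph → 150 mph.

150 mph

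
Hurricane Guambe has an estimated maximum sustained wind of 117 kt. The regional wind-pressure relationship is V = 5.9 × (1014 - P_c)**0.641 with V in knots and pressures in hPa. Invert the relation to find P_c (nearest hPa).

908 hPa

ΔP = (V / 5.9)^(1/0.641) = (117/5.9)^1.560.
117/5.9 = 19.831; 19.831^1.560 ≈ 105.66 hPa.
P_c = 1014 − 105.66 = 908.34 ≈ 908 hPa.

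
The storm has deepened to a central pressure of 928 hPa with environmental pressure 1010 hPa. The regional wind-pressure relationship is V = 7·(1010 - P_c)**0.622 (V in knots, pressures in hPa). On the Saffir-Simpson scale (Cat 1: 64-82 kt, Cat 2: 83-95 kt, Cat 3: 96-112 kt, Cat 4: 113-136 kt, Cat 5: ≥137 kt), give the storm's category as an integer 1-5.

3

ΔP = 1010 − 928 = 82 hPa.
V ≈ 7 × 82^0.622 = 7 × 15.50 ≈ 109 kt.
109 kt falls in the Category 3 band.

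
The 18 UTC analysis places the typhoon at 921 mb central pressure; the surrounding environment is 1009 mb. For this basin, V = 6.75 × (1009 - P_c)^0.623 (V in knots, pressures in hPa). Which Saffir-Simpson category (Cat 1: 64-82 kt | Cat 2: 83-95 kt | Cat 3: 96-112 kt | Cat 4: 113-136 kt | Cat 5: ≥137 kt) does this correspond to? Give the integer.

ΔP = 1009 − 921 = 88 mb.
V ≈ 6.75 × 88^0.623 = 6.75 × 16.27 ≈ 110 kt.
110 kt falls in the Category 3 band.

3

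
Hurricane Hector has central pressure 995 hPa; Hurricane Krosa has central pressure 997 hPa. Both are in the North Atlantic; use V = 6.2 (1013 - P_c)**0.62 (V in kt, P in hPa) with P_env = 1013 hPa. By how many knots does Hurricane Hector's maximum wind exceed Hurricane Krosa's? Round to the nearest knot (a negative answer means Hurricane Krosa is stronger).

3 kt

Hurricane Hector: ΔP = 18; V ≈ 6.2 × 18^0.62 ≈ 37.21 kt.
Hurricane Krosa: ΔP = 16; V ≈ 6.2 × 16^0.62 ≈ 34.59 kt.
Difference ≈ 37.21 − 34.59 = 2.62 → 3 kt.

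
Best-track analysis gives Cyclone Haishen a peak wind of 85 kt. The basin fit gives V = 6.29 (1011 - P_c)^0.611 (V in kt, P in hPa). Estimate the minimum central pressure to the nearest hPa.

940 hPa

ΔP = (V / 6.29)^(1/0.611) = (85/6.29)^1.637.
85/6.29 = 13.514; 13.514^1.637 ≈ 70.91 hPa.
P_c = 1011 − 70.91 = 940.09 ≈ 940 hPa.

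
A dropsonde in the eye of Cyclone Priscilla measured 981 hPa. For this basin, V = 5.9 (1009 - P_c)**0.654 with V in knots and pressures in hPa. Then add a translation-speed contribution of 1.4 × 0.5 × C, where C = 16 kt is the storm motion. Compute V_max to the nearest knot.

63 kt

ΔP = 1009 − 981 = 28 hPa.
28^0.654 ≈ 8.840.
V ≈ 5.9 × 8.840 ≈ 52.2 kt.
Translation term: 1.4 × 0.5 × 16 = 11.2 kt.
Corrected V ≈ 63.4 kt → 63 kt.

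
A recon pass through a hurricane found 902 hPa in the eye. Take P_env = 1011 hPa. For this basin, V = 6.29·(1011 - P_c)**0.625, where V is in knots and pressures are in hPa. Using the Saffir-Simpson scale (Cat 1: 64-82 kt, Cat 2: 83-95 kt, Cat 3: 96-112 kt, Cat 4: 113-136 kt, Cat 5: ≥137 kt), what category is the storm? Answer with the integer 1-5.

4

ΔP = 1011 − 902 = 109 hPa.
V ≈ 6.29 × 109^0.625 = 6.29 × 18.77 ≈ 118 kt.
118 kt falls in the Category 4 band.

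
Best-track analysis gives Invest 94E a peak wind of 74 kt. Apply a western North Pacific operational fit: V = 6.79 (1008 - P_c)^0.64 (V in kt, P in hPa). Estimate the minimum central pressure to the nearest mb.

966 mb

ΔP = (V / 6.79)^(1/0.64) = (74/6.79)^1.562.
74/6.79 = 10.898; 10.898^1.562 ≈ 41.77 mb.
P_c = 1008 − 41.77 = 966.23 ≈ 966 mb.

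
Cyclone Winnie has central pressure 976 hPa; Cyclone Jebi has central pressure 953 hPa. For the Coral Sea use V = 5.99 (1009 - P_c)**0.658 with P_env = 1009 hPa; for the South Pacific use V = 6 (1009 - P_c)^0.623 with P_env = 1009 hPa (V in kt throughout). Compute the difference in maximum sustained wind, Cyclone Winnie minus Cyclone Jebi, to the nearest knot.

Cyclone Winnie: ΔP = 33; V ≈ 5.99 × 33^0.658 ≈ 59.79 kt.
Cyclone Jebi: ΔP = 56; V ≈ 6 × 56^0.623 ≈ 73.67 kt.
Difference ≈ 59.79 − 73.67 = -13.88 → -14 kt.

-14 kt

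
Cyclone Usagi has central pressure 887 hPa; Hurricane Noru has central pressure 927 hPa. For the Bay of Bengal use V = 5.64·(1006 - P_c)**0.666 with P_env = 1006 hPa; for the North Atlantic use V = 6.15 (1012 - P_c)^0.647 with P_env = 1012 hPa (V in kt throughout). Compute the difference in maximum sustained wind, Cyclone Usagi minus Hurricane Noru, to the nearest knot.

Cyclone Usagi: ΔP = 119; V ≈ 5.64 × 119^0.666 ≈ 136.02 kt.
Hurricane Noru: ΔP = 85; V ≈ 6.15 × 85^0.647 ≈ 108.95 kt.
Difference ≈ 136.02 − 108.95 = 27.07 → 27 kt.

27 kt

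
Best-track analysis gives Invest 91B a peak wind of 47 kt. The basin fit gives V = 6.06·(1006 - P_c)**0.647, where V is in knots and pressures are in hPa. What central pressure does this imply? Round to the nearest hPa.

ΔP = (V / 6.06)^(1/0.647) = (47/6.06)^1.546.
47/6.06 = 7.756; 7.756^1.546 ≈ 23.71 hPa.
P_c = 1006 − 23.71 = 982.29 ≈ 982 hPa.

982 hPa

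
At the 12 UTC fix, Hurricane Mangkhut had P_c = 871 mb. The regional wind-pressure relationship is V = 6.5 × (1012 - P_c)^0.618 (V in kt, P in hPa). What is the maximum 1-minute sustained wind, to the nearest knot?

138 kt

ΔP = 1012 − 871 = 141 mb.
141^0.618 ≈ 21.292.
V ≈ 6.5 × 21.292 ≈ 138.4 kt.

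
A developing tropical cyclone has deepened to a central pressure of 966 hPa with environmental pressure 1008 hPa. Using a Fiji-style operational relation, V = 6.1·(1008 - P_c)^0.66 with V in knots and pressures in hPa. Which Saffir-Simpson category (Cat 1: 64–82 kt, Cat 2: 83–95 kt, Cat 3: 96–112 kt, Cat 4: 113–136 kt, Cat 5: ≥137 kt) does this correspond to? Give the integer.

ΔP = 1008 − 966 = 42 hPa.
V ≈ 6.1 × 42^0.66 = 6.1 × 11.79 ≈ 72 kt.
72 kt falls in the Category 1 band.

1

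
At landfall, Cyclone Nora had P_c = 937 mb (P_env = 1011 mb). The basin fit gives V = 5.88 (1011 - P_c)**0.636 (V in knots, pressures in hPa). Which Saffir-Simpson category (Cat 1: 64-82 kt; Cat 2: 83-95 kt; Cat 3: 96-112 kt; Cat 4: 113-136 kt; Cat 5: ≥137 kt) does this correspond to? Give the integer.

2

ΔP = 1011 − 937 = 74 mb.
V ≈ 5.88 × 74^0.636 = 5.88 × 15.45 ≈ 91 kt.
91 kt falls in the Category 2 band.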